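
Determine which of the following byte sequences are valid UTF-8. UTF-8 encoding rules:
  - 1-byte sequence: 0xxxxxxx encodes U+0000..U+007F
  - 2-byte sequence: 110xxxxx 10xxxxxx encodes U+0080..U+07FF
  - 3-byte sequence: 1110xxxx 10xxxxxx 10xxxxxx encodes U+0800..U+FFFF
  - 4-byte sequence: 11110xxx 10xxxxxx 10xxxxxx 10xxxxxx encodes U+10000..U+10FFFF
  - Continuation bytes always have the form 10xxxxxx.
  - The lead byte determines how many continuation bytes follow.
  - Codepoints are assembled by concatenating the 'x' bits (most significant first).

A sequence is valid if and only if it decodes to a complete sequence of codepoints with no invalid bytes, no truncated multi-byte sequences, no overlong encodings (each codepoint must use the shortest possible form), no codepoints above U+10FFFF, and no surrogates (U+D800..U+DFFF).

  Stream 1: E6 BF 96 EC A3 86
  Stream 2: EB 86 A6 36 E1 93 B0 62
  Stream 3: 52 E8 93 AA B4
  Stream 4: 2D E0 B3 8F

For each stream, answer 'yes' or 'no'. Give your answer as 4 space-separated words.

Answer: yes yes no yes

Derivation:
Stream 1: decodes cleanly. VALID
Stream 2: decodes cleanly. VALID
Stream 3: error at byte offset 4. INVALID
Stream 4: decodes cleanly. VALID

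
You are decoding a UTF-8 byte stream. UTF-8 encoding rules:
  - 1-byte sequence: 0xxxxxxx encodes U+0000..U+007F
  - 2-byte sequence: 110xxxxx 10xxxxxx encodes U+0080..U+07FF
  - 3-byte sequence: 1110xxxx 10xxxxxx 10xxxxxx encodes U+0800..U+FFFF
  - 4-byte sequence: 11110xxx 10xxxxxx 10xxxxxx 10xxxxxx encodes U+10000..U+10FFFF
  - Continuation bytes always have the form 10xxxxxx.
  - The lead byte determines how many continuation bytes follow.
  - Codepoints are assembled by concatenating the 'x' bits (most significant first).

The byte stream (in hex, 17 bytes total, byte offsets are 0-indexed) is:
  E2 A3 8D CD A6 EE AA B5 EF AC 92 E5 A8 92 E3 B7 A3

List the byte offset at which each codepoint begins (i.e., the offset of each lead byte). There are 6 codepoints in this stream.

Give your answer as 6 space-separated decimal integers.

Answer: 0 3 5 8 11 14

Derivation:
Byte[0]=E2: 3-byte lead, need 2 cont bytes. acc=0x2
Byte[1]=A3: continuation. acc=(acc<<6)|0x23=0xA3
Byte[2]=8D: continuation. acc=(acc<<6)|0x0D=0x28CD
Completed: cp=U+28CD (starts at byte 0)
Byte[3]=CD: 2-byte lead, need 1 cont bytes. acc=0xD
Byte[4]=A6: continuation. acc=(acc<<6)|0x26=0x366
Completed: cp=U+0366 (starts at byte 3)
Byte[5]=EE: 3-byte lead, need 2 cont bytes. acc=0xE
Byte[6]=AA: continuation. acc=(acc<<6)|0x2A=0x3AA
Byte[7]=B5: continuation. acc=(acc<<6)|0x35=0xEAB5
Completed: cp=U+EAB5 (starts at byte 5)
Byte[8]=EF: 3-byte lead, need 2 cont bytes. acc=0xF
Byte[9]=AC: continuation. acc=(acc<<6)|0x2C=0x3EC
Byte[10]=92: continuation. acc=(acc<<6)|0x12=0xFB12
Completed: cp=U+FB12 (starts at byte 8)
Byte[11]=E5: 3-byte lead, need 2 cont bytes. acc=0x5
Byte[12]=A8: continuation. acc=(acc<<6)|0x28=0x168
Byte[13]=92: continuation. acc=(acc<<6)|0x12=0x5A12
Completed: cp=U+5A12 (starts at byte 11)
Byte[14]=E3: 3-byte lead, need 2 cont bytes. acc=0x3
Byte[15]=B7: continuation. acc=(acc<<6)|0x37=0xF7
Byte[16]=A3: continuation. acc=(acc<<6)|0x23=0x3DE3
Completed: cp=U+3DE3 (starts at byte 14)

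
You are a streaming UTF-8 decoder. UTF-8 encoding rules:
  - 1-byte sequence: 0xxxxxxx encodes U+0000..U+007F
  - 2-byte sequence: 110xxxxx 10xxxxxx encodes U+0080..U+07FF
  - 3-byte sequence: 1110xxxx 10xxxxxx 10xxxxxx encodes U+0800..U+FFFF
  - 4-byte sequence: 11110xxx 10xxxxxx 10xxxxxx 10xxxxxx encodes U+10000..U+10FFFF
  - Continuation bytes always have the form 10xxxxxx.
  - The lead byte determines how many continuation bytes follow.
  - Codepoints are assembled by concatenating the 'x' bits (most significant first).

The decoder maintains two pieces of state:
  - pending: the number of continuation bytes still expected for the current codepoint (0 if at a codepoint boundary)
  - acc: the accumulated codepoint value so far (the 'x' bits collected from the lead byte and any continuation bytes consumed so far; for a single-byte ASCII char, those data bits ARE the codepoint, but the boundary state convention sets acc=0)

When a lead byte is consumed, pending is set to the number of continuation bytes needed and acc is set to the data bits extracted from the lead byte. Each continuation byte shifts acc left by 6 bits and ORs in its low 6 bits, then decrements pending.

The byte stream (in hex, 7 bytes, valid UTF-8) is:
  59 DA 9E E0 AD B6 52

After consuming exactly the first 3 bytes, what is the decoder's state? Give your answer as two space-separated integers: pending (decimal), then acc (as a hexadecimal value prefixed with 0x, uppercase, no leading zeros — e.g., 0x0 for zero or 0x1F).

Byte[0]=59: 1-byte. pending=0, acc=0x0
Byte[1]=DA: 2-byte lead. pending=1, acc=0x1A
Byte[2]=9E: continuation. acc=(acc<<6)|0x1E=0x69E, pending=0

Answer: 0 0x69E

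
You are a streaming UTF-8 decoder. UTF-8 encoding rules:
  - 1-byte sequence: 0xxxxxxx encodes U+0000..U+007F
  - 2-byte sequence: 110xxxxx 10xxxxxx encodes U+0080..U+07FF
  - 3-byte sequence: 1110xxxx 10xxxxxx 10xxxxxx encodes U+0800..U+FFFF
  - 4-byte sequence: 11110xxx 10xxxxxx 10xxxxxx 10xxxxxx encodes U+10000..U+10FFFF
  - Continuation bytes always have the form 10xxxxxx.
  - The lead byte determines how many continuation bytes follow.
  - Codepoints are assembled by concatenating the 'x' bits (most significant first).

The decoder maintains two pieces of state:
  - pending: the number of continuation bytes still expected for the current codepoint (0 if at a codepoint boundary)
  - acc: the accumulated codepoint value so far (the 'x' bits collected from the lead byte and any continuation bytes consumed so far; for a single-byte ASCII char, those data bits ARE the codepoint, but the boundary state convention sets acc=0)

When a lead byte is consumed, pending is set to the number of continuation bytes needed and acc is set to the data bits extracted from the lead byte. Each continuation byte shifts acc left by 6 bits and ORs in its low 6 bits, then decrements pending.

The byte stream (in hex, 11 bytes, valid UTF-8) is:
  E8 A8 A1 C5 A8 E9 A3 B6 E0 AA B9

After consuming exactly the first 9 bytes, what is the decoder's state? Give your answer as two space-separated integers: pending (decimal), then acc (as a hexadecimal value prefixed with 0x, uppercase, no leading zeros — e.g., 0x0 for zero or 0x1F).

Byte[0]=E8: 3-byte lead. pending=2, acc=0x8
Byte[1]=A8: continuation. acc=(acc<<6)|0x28=0x228, pending=1
Byte[2]=A1: continuation. acc=(acc<<6)|0x21=0x8A21, pending=0
Byte[3]=C5: 2-byte lead. pending=1, acc=0x5
Byte[4]=A8: continuation. acc=(acc<<6)|0x28=0x168, pending=0
Byte[5]=E9: 3-byte lead. pending=2, acc=0x9
Byte[6]=A3: continuation. acc=(acc<<6)|0x23=0x263, pending=1
Byte[7]=B6: continuation. acc=(acc<<6)|0x36=0x98F6, pending=0
Byte[8]=E0: 3-byte lead. pending=2, acc=0x0

Answer: 2 0x0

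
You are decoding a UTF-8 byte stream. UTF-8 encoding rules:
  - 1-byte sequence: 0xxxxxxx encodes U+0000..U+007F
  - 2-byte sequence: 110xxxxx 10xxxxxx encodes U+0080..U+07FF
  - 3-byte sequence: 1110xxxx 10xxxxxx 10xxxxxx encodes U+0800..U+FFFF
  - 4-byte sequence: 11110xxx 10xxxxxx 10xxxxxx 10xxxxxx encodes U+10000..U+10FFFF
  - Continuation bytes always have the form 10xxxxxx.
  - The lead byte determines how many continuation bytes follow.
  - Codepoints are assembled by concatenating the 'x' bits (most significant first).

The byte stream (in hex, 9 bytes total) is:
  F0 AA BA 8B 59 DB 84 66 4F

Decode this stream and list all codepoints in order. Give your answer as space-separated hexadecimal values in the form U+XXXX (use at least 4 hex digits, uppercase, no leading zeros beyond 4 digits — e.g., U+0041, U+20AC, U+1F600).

Byte[0]=F0: 4-byte lead, need 3 cont bytes. acc=0x0
Byte[1]=AA: continuation. acc=(acc<<6)|0x2A=0x2A
Byte[2]=BA: continuation. acc=(acc<<6)|0x3A=0xABA
Byte[3]=8B: continuation. acc=(acc<<6)|0x0B=0x2AE8B
Completed: cp=U+2AE8B (starts at byte 0)
Byte[4]=59: 1-byte ASCII. cp=U+0059
Byte[5]=DB: 2-byte lead, need 1 cont bytes. acc=0x1B
Byte[6]=84: continuation. acc=(acc<<6)|0x04=0x6C4
Completed: cp=U+06C4 (starts at byte 5)
Byte[7]=66: 1-byte ASCII. cp=U+0066
Byte[8]=4F: 1-byte ASCII. cp=U+004F

Answer: U+2AE8B U+0059 U+06C4 U+0066 U+004F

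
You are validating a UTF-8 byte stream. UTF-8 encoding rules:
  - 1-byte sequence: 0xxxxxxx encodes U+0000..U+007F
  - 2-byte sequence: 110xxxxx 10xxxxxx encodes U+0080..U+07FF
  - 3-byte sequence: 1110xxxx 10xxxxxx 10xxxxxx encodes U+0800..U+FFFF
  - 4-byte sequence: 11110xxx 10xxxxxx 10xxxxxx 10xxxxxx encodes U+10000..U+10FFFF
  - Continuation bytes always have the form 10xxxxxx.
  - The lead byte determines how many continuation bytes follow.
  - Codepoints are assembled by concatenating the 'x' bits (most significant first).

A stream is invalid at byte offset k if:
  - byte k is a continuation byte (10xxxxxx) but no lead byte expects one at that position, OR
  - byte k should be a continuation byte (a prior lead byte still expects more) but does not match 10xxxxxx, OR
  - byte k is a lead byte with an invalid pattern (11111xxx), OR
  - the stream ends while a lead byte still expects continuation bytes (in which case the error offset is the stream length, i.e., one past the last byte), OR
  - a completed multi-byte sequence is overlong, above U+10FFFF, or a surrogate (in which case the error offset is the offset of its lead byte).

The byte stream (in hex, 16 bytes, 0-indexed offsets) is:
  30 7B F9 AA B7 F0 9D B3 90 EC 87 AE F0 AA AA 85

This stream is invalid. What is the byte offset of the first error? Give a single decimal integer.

Byte[0]=30: 1-byte ASCII. cp=U+0030
Byte[1]=7B: 1-byte ASCII. cp=U+007B
Byte[2]=F9: INVALID lead byte (not 0xxx/110x/1110/11110)

Answer: 2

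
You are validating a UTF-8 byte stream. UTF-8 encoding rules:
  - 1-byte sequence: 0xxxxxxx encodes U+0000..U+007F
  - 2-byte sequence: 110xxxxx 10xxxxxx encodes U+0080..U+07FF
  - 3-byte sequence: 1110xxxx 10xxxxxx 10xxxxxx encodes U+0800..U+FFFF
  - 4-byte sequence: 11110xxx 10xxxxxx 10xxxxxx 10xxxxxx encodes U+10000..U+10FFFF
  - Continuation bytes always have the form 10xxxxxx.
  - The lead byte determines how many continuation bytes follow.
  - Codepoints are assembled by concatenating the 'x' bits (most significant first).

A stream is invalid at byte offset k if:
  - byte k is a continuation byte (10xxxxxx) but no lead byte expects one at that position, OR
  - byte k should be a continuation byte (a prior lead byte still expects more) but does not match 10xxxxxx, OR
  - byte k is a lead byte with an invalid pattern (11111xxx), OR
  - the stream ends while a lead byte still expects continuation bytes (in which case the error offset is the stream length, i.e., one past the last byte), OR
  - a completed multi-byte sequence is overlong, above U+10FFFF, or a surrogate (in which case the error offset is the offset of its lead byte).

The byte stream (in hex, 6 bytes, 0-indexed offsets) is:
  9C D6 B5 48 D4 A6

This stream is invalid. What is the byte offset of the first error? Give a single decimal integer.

Byte[0]=9C: INVALID lead byte (not 0xxx/110x/1110/11110)

Answer: 0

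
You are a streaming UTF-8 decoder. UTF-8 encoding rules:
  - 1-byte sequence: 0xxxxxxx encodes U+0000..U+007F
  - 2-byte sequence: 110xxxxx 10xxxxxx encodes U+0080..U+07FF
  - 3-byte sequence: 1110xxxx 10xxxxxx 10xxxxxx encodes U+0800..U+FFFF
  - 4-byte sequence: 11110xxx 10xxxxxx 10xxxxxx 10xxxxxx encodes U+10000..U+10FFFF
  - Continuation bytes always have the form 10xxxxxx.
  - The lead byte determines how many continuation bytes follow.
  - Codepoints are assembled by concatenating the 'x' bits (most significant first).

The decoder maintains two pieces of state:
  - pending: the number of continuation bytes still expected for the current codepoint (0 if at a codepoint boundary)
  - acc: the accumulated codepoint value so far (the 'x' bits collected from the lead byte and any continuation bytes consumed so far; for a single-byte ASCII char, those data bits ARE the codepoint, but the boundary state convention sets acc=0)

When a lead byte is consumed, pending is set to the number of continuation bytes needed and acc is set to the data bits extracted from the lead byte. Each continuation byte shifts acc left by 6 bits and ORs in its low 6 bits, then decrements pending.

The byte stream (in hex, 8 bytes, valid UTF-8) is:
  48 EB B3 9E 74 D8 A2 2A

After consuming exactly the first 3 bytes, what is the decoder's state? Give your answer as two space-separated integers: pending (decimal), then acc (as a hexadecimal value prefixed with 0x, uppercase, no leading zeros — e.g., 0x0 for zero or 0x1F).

Byte[0]=48: 1-byte. pending=0, acc=0x0
Byte[1]=EB: 3-byte lead. pending=2, acc=0xB
Byte[2]=B3: continuation. acc=(acc<<6)|0x33=0x2F3, pending=1

Answer: 1 0x2F3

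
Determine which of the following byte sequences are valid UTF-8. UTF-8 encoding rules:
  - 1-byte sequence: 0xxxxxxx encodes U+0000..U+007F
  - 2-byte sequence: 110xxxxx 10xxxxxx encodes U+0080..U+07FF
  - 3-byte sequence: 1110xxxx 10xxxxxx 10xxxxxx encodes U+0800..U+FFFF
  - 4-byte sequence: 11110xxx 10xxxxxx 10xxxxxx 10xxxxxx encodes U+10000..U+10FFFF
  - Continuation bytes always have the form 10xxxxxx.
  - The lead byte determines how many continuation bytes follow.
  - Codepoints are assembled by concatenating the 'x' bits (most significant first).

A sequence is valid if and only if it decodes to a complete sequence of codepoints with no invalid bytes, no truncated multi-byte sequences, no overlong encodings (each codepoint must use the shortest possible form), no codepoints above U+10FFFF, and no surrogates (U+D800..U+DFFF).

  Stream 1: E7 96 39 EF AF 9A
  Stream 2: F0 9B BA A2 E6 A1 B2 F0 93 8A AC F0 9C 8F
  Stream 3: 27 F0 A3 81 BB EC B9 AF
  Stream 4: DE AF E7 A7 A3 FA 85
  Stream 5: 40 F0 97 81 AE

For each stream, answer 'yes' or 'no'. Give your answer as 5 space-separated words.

Stream 1: error at byte offset 2. INVALID
Stream 2: error at byte offset 14. INVALID
Stream 3: decodes cleanly. VALID
Stream 4: error at byte offset 5. INVALID
Stream 5: decodes cleanly. VALID

Answer: no no yes no yes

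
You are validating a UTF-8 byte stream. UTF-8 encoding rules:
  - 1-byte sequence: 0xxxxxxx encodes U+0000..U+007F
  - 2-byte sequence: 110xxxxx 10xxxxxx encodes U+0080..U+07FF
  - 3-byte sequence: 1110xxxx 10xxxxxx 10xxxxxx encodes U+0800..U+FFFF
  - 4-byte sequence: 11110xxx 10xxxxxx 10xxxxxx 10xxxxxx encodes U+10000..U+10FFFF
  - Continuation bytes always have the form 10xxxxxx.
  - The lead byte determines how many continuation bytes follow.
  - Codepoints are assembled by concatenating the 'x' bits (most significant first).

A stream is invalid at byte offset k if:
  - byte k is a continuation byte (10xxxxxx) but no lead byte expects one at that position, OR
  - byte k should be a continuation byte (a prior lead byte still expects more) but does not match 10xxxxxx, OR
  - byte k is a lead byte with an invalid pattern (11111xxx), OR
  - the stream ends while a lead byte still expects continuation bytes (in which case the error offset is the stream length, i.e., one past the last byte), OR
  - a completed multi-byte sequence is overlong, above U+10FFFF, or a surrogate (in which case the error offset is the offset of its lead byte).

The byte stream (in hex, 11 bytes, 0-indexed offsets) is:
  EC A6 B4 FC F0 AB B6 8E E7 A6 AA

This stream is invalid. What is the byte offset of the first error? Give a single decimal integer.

Byte[0]=EC: 3-byte lead, need 2 cont bytes. acc=0xC
Byte[1]=A6: continuation. acc=(acc<<6)|0x26=0x326
Byte[2]=B4: continuation. acc=(acc<<6)|0x34=0xC9B4
Completed: cp=U+C9B4 (starts at byte 0)
Byte[3]=FC: INVALID lead byte (not 0xxx/110x/1110/11110)

Answer: 3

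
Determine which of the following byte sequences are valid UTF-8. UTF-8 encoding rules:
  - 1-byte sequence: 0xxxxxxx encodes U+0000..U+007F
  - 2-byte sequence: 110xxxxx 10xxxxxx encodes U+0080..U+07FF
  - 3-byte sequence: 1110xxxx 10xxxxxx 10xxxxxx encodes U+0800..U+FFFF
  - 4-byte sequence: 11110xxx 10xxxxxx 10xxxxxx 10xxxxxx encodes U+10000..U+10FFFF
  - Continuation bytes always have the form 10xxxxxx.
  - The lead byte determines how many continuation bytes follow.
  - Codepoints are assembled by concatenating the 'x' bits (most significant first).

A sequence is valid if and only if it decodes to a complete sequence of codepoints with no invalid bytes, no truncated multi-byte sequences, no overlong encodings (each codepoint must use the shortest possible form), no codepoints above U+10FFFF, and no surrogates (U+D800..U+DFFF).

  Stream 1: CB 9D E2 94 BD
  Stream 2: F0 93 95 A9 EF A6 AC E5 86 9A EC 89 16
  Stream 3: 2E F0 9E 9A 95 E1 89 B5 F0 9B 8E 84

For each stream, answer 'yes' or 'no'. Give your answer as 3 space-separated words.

Stream 1: decodes cleanly. VALID
Stream 2: error at byte offset 12. INVALID
Stream 3: decodes cleanly. VALID

Answer: yes no yes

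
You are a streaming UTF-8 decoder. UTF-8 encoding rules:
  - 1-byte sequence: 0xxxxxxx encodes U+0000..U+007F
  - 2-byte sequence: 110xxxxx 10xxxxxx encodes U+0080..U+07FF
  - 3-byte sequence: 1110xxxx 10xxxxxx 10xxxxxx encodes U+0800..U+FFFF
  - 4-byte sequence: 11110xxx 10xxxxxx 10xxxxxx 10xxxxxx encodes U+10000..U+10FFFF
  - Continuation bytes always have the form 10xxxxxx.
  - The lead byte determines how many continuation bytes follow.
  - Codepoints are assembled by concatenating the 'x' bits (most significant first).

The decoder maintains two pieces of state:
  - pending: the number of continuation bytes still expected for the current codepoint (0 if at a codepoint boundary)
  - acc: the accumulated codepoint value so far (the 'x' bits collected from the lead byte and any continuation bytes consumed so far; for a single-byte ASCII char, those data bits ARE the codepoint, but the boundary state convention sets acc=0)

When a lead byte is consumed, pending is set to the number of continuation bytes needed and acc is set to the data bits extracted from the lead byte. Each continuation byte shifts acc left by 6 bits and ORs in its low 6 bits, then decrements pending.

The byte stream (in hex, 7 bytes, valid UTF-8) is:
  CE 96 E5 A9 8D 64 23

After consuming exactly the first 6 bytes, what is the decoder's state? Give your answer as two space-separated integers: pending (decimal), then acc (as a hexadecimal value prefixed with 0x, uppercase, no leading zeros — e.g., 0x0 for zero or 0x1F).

Byte[0]=CE: 2-byte lead. pending=1, acc=0xE
Byte[1]=96: continuation. acc=(acc<<6)|0x16=0x396, pending=0
Byte[2]=E5: 3-byte lead. pending=2, acc=0x5
Byte[3]=A9: continuation. acc=(acc<<6)|0x29=0x169, pending=1
Byte[4]=8D: continuation. acc=(acc<<6)|0x0D=0x5A4D, pending=0
Byte[5]=64: 1-byte. pending=0, acc=0x0

Answer: 0 0x0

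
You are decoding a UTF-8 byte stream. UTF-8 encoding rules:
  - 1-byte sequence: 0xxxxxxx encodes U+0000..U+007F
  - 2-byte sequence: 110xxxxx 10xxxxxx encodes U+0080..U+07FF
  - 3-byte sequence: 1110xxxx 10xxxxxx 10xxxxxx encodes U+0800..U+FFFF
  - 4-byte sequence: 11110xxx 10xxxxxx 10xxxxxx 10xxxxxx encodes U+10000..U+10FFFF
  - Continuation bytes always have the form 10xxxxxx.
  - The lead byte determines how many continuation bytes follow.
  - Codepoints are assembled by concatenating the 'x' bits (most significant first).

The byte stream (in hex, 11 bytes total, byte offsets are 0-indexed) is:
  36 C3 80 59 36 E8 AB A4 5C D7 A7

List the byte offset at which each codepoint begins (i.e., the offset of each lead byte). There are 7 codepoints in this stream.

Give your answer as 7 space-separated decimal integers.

Answer: 0 1 3 4 5 8 9

Derivation:
Byte[0]=36: 1-byte ASCII. cp=U+0036
Byte[1]=C3: 2-byte lead, need 1 cont bytes. acc=0x3
Byte[2]=80: continuation. acc=(acc<<6)|0x00=0xC0
Completed: cp=U+00C0 (starts at byte 1)
Byte[3]=59: 1-byte ASCII. cp=U+0059
Byte[4]=36: 1-byte ASCII. cp=U+0036
Byte[5]=E8: 3-byte lead, need 2 cont bytes. acc=0x8
Byte[6]=AB: continuation. acc=(acc<<6)|0x2B=0x22B
Byte[7]=A4: continuation. acc=(acc<<6)|0x24=0x8AE4
Completed: cp=U+8AE4 (starts at byte 5)
Byte[8]=5C: 1-byte ASCII. cp=U+005C
Byte[9]=D7: 2-byte lead, need 1 cont bytes. acc=0x17
Byte[10]=A7: continuation. acc=(acc<<6)|0x27=0x5E7
Completed: cp=U+05E7 (starts at byte 9)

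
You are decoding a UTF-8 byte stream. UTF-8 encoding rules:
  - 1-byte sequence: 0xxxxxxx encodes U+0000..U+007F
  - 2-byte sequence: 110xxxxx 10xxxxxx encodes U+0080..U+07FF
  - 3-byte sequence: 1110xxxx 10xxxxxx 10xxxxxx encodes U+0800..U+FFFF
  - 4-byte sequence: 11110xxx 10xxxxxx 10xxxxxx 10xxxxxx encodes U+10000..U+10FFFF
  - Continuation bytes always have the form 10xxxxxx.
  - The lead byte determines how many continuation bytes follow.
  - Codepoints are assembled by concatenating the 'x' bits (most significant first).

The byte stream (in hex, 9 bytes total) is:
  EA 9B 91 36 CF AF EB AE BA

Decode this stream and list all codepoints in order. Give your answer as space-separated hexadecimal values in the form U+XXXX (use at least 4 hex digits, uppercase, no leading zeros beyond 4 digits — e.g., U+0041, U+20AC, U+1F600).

Byte[0]=EA: 3-byte lead, need 2 cont bytes. acc=0xA
Byte[1]=9B: continuation. acc=(acc<<6)|0x1B=0x29B
Byte[2]=91: continuation. acc=(acc<<6)|0x11=0xA6D1
Completed: cp=U+A6D1 (starts at byte 0)
Byte[3]=36: 1-byte ASCII. cp=U+0036
Byte[4]=CF: 2-byte lead, need 1 cont bytes. acc=0xF
Byte[5]=AF: continuation. acc=(acc<<6)|0x2F=0x3EF
Completed: cp=U+03EF (starts at byte 4)
Byte[6]=EB: 3-byte lead, need 2 cont bytes. acc=0xB
Byte[7]=AE: continuation. acc=(acc<<6)|0x2E=0x2EE
Byte[8]=BA: continuation. acc=(acc<<6)|0x3A=0xBBBA
Completed: cp=U+BBBA (starts at byte 6)

Answer: U+A6D1 U+0036 U+03EF U+BBBA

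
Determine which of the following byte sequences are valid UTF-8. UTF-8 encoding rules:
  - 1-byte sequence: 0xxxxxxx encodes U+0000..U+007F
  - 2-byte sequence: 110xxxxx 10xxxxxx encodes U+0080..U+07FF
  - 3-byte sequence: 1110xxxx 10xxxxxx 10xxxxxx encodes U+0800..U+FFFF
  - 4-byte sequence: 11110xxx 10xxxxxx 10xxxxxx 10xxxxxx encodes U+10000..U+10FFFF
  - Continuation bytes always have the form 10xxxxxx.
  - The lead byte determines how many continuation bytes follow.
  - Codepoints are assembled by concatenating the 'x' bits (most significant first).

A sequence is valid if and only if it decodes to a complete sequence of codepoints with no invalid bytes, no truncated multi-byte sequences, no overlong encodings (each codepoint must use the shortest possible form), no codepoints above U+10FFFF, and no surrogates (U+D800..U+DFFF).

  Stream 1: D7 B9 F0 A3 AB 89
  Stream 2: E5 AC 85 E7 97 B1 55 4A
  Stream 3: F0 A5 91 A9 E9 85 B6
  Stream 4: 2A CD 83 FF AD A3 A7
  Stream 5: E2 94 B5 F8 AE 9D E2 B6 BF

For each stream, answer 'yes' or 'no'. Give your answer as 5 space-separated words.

Answer: yes yes yes no no

Derivation:
Stream 1: decodes cleanly. VALID
Stream 2: decodes cleanly. VALID
Stream 3: decodes cleanly. VALID
Stream 4: error at byte offset 3. INVALID
Stream 5: error at byte offset 3. INVALID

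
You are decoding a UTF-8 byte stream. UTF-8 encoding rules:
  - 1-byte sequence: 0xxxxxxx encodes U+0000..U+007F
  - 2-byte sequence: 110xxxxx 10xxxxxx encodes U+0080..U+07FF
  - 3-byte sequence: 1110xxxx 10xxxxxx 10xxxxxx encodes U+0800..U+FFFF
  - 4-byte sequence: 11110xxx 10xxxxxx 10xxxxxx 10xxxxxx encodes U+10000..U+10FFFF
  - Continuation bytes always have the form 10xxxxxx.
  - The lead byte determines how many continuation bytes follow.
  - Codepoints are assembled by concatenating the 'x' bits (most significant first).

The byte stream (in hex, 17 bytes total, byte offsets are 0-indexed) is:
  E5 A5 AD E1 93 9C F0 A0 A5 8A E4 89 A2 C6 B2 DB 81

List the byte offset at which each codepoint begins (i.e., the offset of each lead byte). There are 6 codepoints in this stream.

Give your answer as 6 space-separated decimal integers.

Byte[0]=E5: 3-byte lead, need 2 cont bytes. acc=0x5
Byte[1]=A5: continuation. acc=(acc<<6)|0x25=0x165
Byte[2]=AD: continuation. acc=(acc<<6)|0x2D=0x596D
Completed: cp=U+596D (starts at byte 0)
Byte[3]=E1: 3-byte lead, need 2 cont bytes. acc=0x1
Byte[4]=93: continuation. acc=(acc<<6)|0x13=0x53
Byte[5]=9C: continuation. acc=(acc<<6)|0x1C=0x14DC
Completed: cp=U+14DC (starts at byte 3)
Byte[6]=F0: 4-byte lead, need 3 cont bytes. acc=0x0
Byte[7]=A0: continuation. acc=(acc<<6)|0x20=0x20
Byte[8]=A5: continuation. acc=(acc<<6)|0x25=0x825
Byte[9]=8A: continuation. acc=(acc<<6)|0x0A=0x2094A
Completed: cp=U+2094A (starts at byte 6)
Byte[10]=E4: 3-byte lead, need 2 cont bytes. acc=0x4
Byte[11]=89: continuation. acc=(acc<<6)|0x09=0x109
Byte[12]=A2: continuation. acc=(acc<<6)|0x22=0x4262
Completed: cp=U+4262 (starts at byte 10)
Byte[13]=C6: 2-byte lead, need 1 cont bytes. acc=0x6
Byte[14]=B2: continuation. acc=(acc<<6)|0x32=0x1B2
Completed: cp=U+01B2 (starts at byte 13)
Byte[15]=DB: 2-byte lead, need 1 cont bytes. acc=0x1B
Byte[16]=81: continuation. acc=(acc<<6)|0x01=0x6C1
Completed: cp=U+06C1 (starts at byte 15)

Answer: 0 3 6 10 13 15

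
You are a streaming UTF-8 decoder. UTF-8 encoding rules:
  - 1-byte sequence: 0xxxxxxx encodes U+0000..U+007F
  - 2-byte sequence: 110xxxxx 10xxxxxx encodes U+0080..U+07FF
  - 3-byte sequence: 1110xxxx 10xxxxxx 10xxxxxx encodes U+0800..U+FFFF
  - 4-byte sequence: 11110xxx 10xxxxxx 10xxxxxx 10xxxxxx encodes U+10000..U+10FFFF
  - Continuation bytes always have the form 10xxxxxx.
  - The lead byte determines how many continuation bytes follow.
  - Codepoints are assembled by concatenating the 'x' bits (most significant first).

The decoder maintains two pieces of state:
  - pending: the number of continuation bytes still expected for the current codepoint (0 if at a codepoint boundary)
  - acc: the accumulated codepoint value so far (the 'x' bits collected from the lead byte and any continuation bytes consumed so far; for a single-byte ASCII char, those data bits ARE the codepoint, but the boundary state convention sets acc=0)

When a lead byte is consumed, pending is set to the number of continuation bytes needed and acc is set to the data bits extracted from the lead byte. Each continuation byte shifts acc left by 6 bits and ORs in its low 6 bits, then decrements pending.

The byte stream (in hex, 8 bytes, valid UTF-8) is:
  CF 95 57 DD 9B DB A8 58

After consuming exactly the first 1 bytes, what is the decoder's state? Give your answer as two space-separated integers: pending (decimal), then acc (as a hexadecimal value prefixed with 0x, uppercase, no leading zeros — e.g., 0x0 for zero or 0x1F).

Answer: 1 0xF

Derivation:
Byte[0]=CF: 2-byte lead. pending=1, acc=0xF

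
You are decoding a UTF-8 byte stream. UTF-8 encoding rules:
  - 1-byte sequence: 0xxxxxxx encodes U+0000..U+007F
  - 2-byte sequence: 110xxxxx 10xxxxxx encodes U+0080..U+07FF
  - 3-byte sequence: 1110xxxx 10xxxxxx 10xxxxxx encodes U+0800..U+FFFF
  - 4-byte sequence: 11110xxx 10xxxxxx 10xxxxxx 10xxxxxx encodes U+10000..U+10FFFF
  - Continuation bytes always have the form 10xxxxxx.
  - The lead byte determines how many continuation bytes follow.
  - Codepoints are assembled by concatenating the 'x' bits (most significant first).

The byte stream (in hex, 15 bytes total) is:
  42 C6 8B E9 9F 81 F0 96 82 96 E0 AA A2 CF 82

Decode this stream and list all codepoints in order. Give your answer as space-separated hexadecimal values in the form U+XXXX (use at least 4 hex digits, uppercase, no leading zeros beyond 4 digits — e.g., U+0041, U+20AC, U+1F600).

Byte[0]=42: 1-byte ASCII. cp=U+0042
Byte[1]=C6: 2-byte lead, need 1 cont bytes. acc=0x6
Byte[2]=8B: continuation. acc=(acc<<6)|0x0B=0x18B
Completed: cp=U+018B (starts at byte 1)
Byte[3]=E9: 3-byte lead, need 2 cont bytes. acc=0x9
Byte[4]=9F: continuation. acc=(acc<<6)|0x1F=0x25F
Byte[5]=81: continuation. acc=(acc<<6)|0x01=0x97C1
Completed: cp=U+97C1 (starts at byte 3)
Byte[6]=F0: 4-byte lead, need 3 cont bytes. acc=0x0
Byte[7]=96: continuation. acc=(acc<<6)|0x16=0x16
Byte[8]=82: continuation. acc=(acc<<6)|0x02=0x582
Byte[9]=96: continuation. acc=(acc<<6)|0x16=0x16096
Completed: cp=U+16096 (starts at byte 6)
Byte[10]=E0: 3-byte lead, need 2 cont bytes. acc=0x0
Byte[11]=AA: continuation. acc=(acc<<6)|0x2A=0x2A
Byte[12]=A2: continuation. acc=(acc<<6)|0x22=0xAA2
Completed: cp=U+0AA2 (starts at byte 10)
Byte[13]=CF: 2-byte lead, need 1 cont bytes. acc=0xF
Byte[14]=82: continuation. acc=(acc<<6)|0x02=0x3C2
Completed: cp=U+03C2 (starts at byte 13)

Answer: U+0042 U+018B U+97C1 U+16096 U+0AA2 U+03C2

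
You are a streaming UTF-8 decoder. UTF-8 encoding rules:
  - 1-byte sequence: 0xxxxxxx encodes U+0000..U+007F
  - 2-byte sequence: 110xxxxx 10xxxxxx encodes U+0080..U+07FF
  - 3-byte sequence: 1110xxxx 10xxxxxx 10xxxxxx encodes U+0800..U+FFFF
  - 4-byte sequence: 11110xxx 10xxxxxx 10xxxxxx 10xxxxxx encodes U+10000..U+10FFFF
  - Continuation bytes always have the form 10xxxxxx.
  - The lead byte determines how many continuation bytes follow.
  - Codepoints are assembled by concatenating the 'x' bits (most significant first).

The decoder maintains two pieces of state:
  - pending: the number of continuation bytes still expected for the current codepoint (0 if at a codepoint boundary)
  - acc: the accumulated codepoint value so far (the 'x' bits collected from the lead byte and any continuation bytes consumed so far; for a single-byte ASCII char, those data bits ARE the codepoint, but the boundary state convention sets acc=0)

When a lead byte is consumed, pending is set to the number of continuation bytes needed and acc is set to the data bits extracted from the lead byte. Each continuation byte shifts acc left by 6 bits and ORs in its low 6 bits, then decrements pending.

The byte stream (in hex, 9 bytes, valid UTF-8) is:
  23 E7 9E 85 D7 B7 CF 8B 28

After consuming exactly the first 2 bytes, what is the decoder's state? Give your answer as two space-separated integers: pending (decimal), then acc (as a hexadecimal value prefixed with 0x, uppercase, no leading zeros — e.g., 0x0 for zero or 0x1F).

Byte[0]=23: 1-byte. pending=0, acc=0x0
Byte[1]=E7: 3-byte lead. pending=2, acc=0x7

Answer: 2 0x7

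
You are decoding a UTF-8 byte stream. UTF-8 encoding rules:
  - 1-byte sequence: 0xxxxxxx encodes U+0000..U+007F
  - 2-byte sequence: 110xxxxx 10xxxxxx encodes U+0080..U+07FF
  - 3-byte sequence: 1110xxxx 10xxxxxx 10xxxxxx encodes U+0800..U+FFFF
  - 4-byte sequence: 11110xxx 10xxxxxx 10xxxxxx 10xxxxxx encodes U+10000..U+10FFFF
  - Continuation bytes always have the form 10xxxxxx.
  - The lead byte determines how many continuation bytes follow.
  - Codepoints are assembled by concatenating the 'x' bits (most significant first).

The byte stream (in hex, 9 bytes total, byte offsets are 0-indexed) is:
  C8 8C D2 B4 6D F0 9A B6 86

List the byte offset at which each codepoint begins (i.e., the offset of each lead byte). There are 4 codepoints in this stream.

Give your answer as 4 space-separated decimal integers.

Byte[0]=C8: 2-byte lead, need 1 cont bytes. acc=0x8
Byte[1]=8C: continuation. acc=(acc<<6)|0x0C=0x20C
Completed: cp=U+020C (starts at byte 0)
Byte[2]=D2: 2-byte lead, need 1 cont bytes. acc=0x12
Byte[3]=B4: continuation. acc=(acc<<6)|0x34=0x4B4
Completed: cp=U+04B4 (starts at byte 2)
Byte[4]=6D: 1-byte ASCII. cp=U+006D
Byte[5]=F0: 4-byte lead, need 3 cont bytes. acc=0x0
Byte[6]=9A: continuation. acc=(acc<<6)|0x1A=0x1A
Byte[7]=B6: continuation. acc=(acc<<6)|0x36=0x6B6
Byte[8]=86: continuation. acc=(acc<<6)|0x06=0x1AD86
Completed: cp=U+1AD86 (starts at byte 5)

Answer: 0 2 4 5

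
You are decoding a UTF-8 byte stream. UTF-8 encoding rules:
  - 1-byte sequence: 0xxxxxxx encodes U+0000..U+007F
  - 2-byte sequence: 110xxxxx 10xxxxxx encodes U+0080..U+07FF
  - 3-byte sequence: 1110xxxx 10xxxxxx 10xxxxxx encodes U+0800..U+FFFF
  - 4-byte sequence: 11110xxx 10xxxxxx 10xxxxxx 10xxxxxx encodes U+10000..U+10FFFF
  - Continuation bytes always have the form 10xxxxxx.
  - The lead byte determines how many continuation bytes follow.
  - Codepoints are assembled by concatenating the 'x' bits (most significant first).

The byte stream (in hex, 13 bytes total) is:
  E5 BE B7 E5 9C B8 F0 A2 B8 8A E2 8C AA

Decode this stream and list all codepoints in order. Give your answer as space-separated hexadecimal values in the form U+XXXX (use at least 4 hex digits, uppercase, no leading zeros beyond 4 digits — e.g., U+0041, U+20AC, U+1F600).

Answer: U+5FB7 U+5738 U+22E0A U+232A

Derivation:
Byte[0]=E5: 3-byte lead, need 2 cont bytes. acc=0x5
Byte[1]=BE: continuation. acc=(acc<<6)|0x3E=0x17E
Byte[2]=B7: continuation. acc=(acc<<6)|0x37=0x5FB7
Completed: cp=U+5FB7 (starts at byte 0)
Byte[3]=E5: 3-byte lead, need 2 cont bytes. acc=0x5
Byte[4]=9C: continuation. acc=(acc<<6)|0x1C=0x15C
Byte[5]=B8: continuation. acc=(acc<<6)|0x38=0x5738
Completed: cp=U+5738 (starts at byte 3)
Byte[6]=F0: 4-byte lead, need 3 cont bytes. acc=0x0
Byte[7]=A2: continuation. acc=(acc<<6)|0x22=0x22
Byte[8]=B8: continuation. acc=(acc<<6)|0x38=0x8B8
Byte[9]=8A: continuation. acc=(acc<<6)|0x0A=0x22E0A
Completed: cp=U+22E0A (starts at byte 6)
Byte[10]=E2: 3-byte lead, need 2 cont bytes. acc=0x2
Byte[11]=8C: continuation. acc=(acc<<6)|0x0C=0x8C
Byte[12]=AA: continuation. acc=(acc<<6)|0x2A=0x232A
Completed: cp=U+232A (starts at byte 10)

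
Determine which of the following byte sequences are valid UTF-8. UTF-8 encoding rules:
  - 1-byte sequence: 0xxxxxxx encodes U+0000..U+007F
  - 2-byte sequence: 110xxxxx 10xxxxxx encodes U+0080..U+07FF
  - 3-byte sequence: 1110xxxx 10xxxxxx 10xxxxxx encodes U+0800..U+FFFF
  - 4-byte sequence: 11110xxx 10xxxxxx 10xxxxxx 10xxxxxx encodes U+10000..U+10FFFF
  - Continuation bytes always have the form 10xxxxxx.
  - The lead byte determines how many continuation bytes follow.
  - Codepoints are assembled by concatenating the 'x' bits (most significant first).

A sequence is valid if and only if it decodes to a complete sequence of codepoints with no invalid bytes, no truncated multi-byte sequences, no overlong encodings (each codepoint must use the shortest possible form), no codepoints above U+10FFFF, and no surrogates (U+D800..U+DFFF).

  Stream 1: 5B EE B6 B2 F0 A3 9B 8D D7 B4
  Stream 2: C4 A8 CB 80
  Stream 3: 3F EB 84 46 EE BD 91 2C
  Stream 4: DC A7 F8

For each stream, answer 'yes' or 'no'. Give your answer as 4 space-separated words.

Answer: yes yes no no

Derivation:
Stream 1: decodes cleanly. VALID
Stream 2: decodes cleanly. VALID
Stream 3: error at byte offset 3. INVALID
Stream 4: error at byte offset 2. INVALID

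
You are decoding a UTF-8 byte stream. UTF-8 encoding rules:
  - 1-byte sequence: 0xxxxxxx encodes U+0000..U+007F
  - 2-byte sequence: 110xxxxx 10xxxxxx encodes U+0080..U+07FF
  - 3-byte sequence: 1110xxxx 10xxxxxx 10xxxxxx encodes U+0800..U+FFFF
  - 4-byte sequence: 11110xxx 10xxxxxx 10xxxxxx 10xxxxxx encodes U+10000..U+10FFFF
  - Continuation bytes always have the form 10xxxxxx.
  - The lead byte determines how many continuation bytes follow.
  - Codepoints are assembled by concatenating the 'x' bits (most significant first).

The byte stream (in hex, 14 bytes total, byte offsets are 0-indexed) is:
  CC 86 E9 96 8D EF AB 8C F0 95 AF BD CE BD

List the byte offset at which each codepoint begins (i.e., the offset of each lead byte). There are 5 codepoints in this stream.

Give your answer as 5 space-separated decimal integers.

Byte[0]=CC: 2-byte lead, need 1 cont bytes. acc=0xC
Byte[1]=86: continuation. acc=(acc<<6)|0x06=0x306
Completed: cp=U+0306 (starts at byte 0)
Byte[2]=E9: 3-byte lead, need 2 cont bytes. acc=0x9
Byte[3]=96: continuation. acc=(acc<<6)|0x16=0x256
Byte[4]=8D: continuation. acc=(acc<<6)|0x0D=0x958D
Completed: cp=U+958D (starts at byte 2)
Byte[5]=EF: 3-byte lead, need 2 cont bytes. acc=0xF
Byte[6]=AB: continuation. acc=(acc<<6)|0x2B=0x3EB
Byte[7]=8C: continuation. acc=(acc<<6)|0x0C=0xFACC
Completed: cp=U+FACC (starts at byte 5)
Byte[8]=F0: 4-byte lead, need 3 cont bytes. acc=0x0
Byte[9]=95: continuation. acc=(acc<<6)|0x15=0x15
Byte[10]=AF: continuation. acc=(acc<<6)|0x2F=0x56F
Byte[11]=BD: continuation. acc=(acc<<6)|0x3D=0x15BFD
Completed: cp=U+15BFD (starts at byte 8)
Byte[12]=CE: 2-byte lead, need 1 cont bytes. acc=0xE
Byte[13]=BD: continuation. acc=(acc<<6)|0x3D=0x3BD
Completed: cp=U+03BD (starts at byte 12)

Answer: 0 2 5 8 12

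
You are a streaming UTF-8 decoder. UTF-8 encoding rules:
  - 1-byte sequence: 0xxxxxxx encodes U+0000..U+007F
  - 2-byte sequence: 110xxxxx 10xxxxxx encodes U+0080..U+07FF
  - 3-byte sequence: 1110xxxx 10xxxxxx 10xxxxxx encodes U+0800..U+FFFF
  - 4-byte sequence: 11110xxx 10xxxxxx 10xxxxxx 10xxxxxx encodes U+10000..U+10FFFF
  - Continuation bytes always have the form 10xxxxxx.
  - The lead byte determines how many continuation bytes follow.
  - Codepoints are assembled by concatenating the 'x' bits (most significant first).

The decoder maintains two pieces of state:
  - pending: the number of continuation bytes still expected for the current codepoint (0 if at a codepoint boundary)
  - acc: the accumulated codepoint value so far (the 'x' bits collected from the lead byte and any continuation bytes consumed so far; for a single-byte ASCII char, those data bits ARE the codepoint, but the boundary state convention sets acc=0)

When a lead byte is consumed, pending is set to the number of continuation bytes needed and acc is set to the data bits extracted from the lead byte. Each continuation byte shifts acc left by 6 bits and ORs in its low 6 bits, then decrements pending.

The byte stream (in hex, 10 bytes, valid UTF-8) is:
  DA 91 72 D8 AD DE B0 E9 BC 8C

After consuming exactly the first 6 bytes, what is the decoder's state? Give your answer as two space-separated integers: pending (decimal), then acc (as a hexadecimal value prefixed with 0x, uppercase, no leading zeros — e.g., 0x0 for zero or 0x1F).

Answer: 1 0x1E

Derivation:
Byte[0]=DA: 2-byte lead. pending=1, acc=0x1A
Byte[1]=91: continuation. acc=(acc<<6)|0x11=0x691, pending=0
Byte[2]=72: 1-byte. pending=0, acc=0x0
Byte[3]=D8: 2-byte lead. pending=1, acc=0x18
Byte[4]=AD: continuation. acc=(acc<<6)|0x2D=0x62D, pending=0
Byte[5]=DE: 2-byte lead. pending=1, acc=0x1E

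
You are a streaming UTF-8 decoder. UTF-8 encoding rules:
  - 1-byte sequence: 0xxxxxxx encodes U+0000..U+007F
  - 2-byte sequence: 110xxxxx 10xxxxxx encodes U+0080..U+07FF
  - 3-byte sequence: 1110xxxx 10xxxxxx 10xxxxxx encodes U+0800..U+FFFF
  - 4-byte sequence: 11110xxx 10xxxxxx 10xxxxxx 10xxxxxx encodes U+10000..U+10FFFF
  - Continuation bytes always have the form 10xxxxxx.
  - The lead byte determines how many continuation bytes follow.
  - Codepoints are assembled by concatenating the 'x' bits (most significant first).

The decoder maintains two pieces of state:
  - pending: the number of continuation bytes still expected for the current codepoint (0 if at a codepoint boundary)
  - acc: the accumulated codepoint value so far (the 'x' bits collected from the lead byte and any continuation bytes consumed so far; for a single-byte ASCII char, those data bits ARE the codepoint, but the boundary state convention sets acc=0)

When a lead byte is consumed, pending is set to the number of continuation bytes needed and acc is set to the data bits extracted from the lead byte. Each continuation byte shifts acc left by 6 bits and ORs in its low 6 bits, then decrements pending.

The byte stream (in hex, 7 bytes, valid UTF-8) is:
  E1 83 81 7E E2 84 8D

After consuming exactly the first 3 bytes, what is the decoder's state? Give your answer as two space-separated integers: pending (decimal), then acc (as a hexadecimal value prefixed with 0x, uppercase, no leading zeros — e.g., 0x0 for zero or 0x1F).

Answer: 0 0x10C1

Derivation:
Byte[0]=E1: 3-byte lead. pending=2, acc=0x1
Byte[1]=83: continuation. acc=(acc<<6)|0x03=0x43, pending=1
Byte[2]=81: continuation. acc=(acc<<6)|0x01=0x10C1, pending=0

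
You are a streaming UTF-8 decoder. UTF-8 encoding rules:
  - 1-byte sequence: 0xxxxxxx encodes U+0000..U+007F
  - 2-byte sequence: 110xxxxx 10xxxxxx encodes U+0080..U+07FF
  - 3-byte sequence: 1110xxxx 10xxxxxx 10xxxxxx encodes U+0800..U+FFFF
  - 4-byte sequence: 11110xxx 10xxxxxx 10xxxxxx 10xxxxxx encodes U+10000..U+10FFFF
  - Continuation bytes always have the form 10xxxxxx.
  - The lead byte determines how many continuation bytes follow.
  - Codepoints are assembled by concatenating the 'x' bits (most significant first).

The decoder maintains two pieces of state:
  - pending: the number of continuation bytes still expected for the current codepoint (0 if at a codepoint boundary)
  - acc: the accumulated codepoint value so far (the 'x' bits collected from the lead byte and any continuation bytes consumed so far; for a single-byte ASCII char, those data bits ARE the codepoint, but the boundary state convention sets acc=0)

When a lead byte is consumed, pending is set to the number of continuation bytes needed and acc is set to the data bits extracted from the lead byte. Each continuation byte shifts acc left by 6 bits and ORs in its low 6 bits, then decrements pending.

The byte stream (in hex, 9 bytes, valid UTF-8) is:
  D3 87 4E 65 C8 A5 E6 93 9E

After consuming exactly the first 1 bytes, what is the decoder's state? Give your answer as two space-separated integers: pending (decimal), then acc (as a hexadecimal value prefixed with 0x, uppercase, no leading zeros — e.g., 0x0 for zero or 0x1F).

Answer: 1 0x13

Derivation:
Byte[0]=D3: 2-byte lead. pending=1, acc=0x13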